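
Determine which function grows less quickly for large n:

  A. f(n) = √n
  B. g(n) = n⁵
A

f(n) = √n is O(√n), while g(n) = n⁵ is O(n⁵).
Since O(√n) grows slower than O(n⁵), f(n) is dominated.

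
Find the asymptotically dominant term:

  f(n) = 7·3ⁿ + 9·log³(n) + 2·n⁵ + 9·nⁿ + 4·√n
9·nⁿ

Looking at each term:
  - 7·3ⁿ is O(3ⁿ)
  - 9·log³(n) is O(log³ n)
  - 2·n⁵ is O(n⁵)
  - 9·nⁿ is O(nⁿ)
  - 4·√n is O(√n)

The term 9·nⁿ (O(nⁿ)) grows fastest and dominates all others.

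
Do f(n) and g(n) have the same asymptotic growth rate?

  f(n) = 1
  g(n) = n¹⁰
False

f(n) = 1 is O(1), and g(n) = n¹⁰ is O(n¹⁰).
Since they have different growth rates, f(n) = Θ(g(n)) is false.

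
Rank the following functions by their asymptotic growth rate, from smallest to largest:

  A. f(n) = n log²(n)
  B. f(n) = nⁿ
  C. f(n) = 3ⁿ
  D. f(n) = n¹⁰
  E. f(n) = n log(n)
E < A < D < C < B

Comparing growth rates:
E = n log(n) is O(n log n)
A = n log²(n) is O(n log² n)
D = n¹⁰ is O(n¹⁰)
C = 3ⁿ is O(3ⁿ)
B = nⁿ is O(nⁿ)

Therefore, the order from slowest to fastest is: E < A < D < C < B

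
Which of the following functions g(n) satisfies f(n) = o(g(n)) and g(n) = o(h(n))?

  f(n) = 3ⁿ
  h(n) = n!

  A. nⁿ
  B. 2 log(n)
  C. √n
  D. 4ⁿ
D

We need g(n) with 3ⁿ = o(g(n)) and g(n) = o(n!), i.e. O(3ⁿ) ≺ g ≺ O(n!).
Check each option:
  A. nⁿ — O(nⁿ) does not grow strictly slower than h(n)
  B. 2 log(n) — O(log n) does not grow strictly faster than f(n)
  C. √n — O(√n) does not grow strictly faster than f(n)
  D. 4ⁿ — O(4ⁿ) is strictly between O(3ⁿ) and O(n!) ✓

Only option D (4ⁿ) lies strictly between.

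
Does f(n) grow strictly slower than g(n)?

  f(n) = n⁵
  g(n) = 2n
False

f(n) = n⁵ is O(n⁵), and g(n) = 2n is O(n).
Since O(n⁵) grows faster than or equal to O(n), f(n) = o(g(n)) is false.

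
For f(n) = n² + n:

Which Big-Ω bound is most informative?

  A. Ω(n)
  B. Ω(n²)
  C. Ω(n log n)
B

f(n) = n² + n is Ω(n²).
All listed options are valid Big-Ω bounds (lower bounds),
but Ω(n²) is the tightest (largest valid bound).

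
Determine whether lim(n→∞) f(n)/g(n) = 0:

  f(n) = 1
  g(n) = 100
False

f(n) = 1 is O(1), and g(n) = 100 is O(1).
Since they have the same growth rate, f(n) = o(g(n)) is false.
(f = o(g) requires f to grow strictly slower, not equal.)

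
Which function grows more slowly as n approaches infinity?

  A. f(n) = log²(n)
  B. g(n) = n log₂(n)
A

f(n) = log²(n) is O(log² n), while g(n) = n log₂(n) is O(n log n).
Since O(log² n) grows slower than O(n log n), f(n) is dominated.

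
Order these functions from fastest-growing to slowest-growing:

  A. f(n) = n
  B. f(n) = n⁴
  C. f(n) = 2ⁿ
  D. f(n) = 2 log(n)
C > B > A > D

Comparing growth rates:
C = 2ⁿ is O(2ⁿ)
B = n⁴ is O(n⁴)
A = n is O(n)
D = 2 log(n) is O(log n)

Therefore, the order from fastest to slowest is: C > B > A > D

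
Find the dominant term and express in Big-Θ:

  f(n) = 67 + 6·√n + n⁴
Θ(n⁴)

Order the terms by growth rate: 67 ≺ 6·√n ≺ n⁴.
The fastest-growing term n⁴ dominates as n → ∞; dropping its constant factor gives Θ(n⁴).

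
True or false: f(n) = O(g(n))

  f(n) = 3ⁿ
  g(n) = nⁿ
True

f(n) = 3ⁿ is O(3ⁿ), and g(n) = nⁿ is O(nⁿ).
Since O(3ⁿ) ⊆ O(nⁿ) (f grows no faster than g), f(n) = O(g(n)) is true.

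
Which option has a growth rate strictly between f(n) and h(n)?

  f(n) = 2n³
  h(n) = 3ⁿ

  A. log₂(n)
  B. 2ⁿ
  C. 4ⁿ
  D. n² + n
B

We need g(n) with 2n³ = o(g(n)) and g(n) = o(3ⁿ), i.e. O(n³) ≺ g ≺ O(3ⁿ).
Check each option:
  A. log₂(n) — O(log n) does not grow strictly faster than f(n)
  B. 2ⁿ — O(2ⁿ) is strictly between O(n³) and O(3ⁿ) ✓
  C. 4ⁿ — O(4ⁿ) does not grow strictly slower than h(n)
  D. n² + n — O(n²) does not grow strictly faster than f(n)

Only option B (2ⁿ) lies strictly between.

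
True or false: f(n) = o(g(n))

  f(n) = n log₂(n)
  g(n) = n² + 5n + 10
True

f(n) = n log₂(n) is O(n log n), and g(n) = n² + 5n + 10 is O(n²).
Since O(n log n) grows strictly slower than O(n²), f(n) = o(g(n)) is true.
This means lim(n→∞) f(n)/g(n) = 0.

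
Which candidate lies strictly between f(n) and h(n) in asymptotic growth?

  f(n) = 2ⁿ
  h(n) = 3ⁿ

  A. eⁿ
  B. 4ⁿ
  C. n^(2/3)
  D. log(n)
A

We need g(n) with 2ⁿ = o(g(n)) and g(n) = o(3ⁿ), i.e. O(2ⁿ) ≺ g ≺ O(3ⁿ).
Check each option:
  A. eⁿ — O(eⁿ) is strictly between O(2ⁿ) and O(3ⁿ) ✓
  B. 4ⁿ — O(4ⁿ) does not grow strictly slower than h(n)
  C. n^(2/3) — O(n^(2/3)) does not grow strictly faster than f(n)
  D. log(n) — O(log n) does not grow strictly faster than f(n)

Only option A (eⁿ) lies strictly between.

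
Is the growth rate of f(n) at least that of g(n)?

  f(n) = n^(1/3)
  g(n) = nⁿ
False

f(n) = n^(1/3) is O(n^(1/3)), and g(n) = nⁿ is O(nⁿ).
Since O(n^(1/3)) grows slower than O(nⁿ), f(n) = Ω(g(n)) is false.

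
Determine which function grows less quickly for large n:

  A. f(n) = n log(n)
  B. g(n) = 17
B

f(n) = n log(n) is O(n log n), while g(n) = 17 is O(1).
Since O(1) grows slower than O(n log n), g(n) is dominated.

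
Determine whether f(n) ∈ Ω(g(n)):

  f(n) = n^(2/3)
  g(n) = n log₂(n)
False

f(n) = n^(2/3) is O(n^(2/3)), and g(n) = n log₂(n) is O(n log n).
Since O(n^(2/3)) grows slower than O(n log n), f(n) = Ω(g(n)) is false.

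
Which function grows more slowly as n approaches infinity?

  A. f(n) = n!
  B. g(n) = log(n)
B

f(n) = n! is O(n!), while g(n) = log(n) is O(log n).
Since O(log n) grows slower than O(n!), g(n) is dominated.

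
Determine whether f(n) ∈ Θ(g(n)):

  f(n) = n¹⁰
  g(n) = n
False

f(n) = n¹⁰ is O(n¹⁰), and g(n) = n is O(n).
Since they have different growth rates, f(n) = Θ(g(n)) is false.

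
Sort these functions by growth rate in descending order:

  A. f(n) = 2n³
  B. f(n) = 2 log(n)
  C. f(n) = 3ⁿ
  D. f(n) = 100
C > A > B > D

Comparing growth rates:
C = 3ⁿ is O(3ⁿ)
A = 2n³ is O(n³)
B = 2 log(n) is O(log n)
D = 100 is O(1)

Therefore, the order from fastest to slowest is: C > A > B > D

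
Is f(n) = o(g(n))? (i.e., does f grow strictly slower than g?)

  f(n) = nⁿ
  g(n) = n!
False

f(n) = nⁿ is O(nⁿ), and g(n) = n! is O(n!).
Since O(nⁿ) grows faster than or equal to O(n!), f(n) = o(g(n)) is false.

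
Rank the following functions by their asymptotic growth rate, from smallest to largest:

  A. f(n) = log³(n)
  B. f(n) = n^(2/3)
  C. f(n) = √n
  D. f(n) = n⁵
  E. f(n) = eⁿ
A < C < B < D < E

Comparing growth rates:
A = log³(n) is O(log³ n)
C = √n is O(√n)
B = n^(2/3) is O(n^(2/3))
D = n⁵ is O(n⁵)
E = eⁿ is O(eⁿ)

Therefore, the order from slowest to fastest is: A < C < B < D < E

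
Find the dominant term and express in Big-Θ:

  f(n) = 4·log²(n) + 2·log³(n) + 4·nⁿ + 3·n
Θ(nⁿ)

Order the terms by growth rate: 4·log²(n) ≺ 2·log³(n) ≺ 3·n ≺ 4·nⁿ.
The fastest-growing term 4·nⁿ dominates as n → ∞; dropping its constant factor gives Θ(nⁿ).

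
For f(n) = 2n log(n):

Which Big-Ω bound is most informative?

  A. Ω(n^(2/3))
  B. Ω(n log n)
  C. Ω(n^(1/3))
B

f(n) = 2n log(n) is Ω(n log n).
All listed options are valid Big-Ω bounds (lower bounds),
but Ω(n log n) is the tightest (largest valid bound).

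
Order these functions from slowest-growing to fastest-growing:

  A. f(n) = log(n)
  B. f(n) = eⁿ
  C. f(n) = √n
A < C < B

Comparing growth rates:
A = log(n) is O(log n)
C = √n is O(√n)
B = eⁿ is O(eⁿ)

Therefore, the order from slowest to fastest is: A < C < B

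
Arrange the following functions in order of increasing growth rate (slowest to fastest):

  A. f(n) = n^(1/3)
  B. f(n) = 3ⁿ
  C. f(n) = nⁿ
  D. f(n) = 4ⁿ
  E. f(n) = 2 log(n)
E < A < B < D < C

Comparing growth rates:
E = 2 log(n) is O(log n)
A = n^(1/3) is O(n^(1/3))
B = 3ⁿ is O(3ⁿ)
D = 4ⁿ is O(4ⁿ)
C = nⁿ is O(nⁿ)

Therefore, the order from slowest to fastest is: E < A < B < D < C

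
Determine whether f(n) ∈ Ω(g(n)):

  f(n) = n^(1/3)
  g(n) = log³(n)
True

f(n) = n^(1/3) is O(n^(1/3)), and g(n) = log³(n) is O(log³ n).
Since O(n^(1/3)) grows at least as fast as O(log³ n), f(n) = Ω(g(n)) is true.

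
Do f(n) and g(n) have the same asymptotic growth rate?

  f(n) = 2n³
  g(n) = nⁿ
False

f(n) = 2n³ is O(n³), and g(n) = nⁿ is O(nⁿ).
Since they have different growth rates, f(n) = Θ(g(n)) is false.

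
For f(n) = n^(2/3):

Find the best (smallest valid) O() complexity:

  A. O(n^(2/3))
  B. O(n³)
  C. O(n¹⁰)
A

f(n) = n^(2/3) is O(n^(2/3)).
All listed options are valid Big-O bounds (upper bounds),
but O(n^(2/3)) is the tightest (smallest valid bound).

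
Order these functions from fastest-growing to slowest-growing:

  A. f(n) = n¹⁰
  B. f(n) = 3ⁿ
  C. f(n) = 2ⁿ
B > C > A

Comparing growth rates:
B = 3ⁿ is O(3ⁿ)
C = 2ⁿ is O(2ⁿ)
A = n¹⁰ is O(n¹⁰)

Therefore, the order from fastest to slowest is: B > C > A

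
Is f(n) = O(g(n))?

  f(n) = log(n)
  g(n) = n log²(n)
True

f(n) = log(n) is O(log n), and g(n) = n log²(n) is O(n log² n).
Since O(log n) ⊆ O(n log² n) (f grows no faster than g), f(n) = O(g(n)) is true.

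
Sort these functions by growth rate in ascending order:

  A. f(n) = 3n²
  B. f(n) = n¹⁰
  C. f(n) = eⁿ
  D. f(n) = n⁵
A < D < B < C

Comparing growth rates:
A = 3n² is O(n²)
D = n⁵ is O(n⁵)
B = n¹⁰ is O(n¹⁰)
C = eⁿ is O(eⁿ)

Therefore, the order from slowest to fastest is: A < D < B < C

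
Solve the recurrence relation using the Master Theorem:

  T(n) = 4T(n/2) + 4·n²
Θ(n² log n)

Master Theorem: a = 4, b = 2, f(n) = 4·n².
Compute the critical exponent d = log₂(4) = 2.
Compare f(n) = Θ(n²) against n^d:
  k = 2 = d, so f(n) = Θ(n^d) — Case 2.
  Work is balanced across levels: T(n) = Θ(n^d log n) = Θ(n² log n).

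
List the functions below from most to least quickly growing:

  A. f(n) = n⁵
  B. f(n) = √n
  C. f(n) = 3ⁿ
C > A > B

Comparing growth rates:
C = 3ⁿ is O(3ⁿ)
A = n⁵ is O(n⁵)
B = √n is O(√n)

Therefore, the order from fastest to slowest is: C > A > B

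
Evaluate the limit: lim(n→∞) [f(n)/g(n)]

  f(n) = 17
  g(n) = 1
17

Since 17 and 1 have the same growth rate (O(1)),
the ratio converges to a constant: 17.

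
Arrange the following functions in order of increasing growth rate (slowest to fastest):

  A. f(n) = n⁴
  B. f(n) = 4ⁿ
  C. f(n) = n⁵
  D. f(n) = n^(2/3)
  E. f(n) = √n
E < D < A < C < B

Comparing growth rates:
E = √n is O(√n)
D = n^(2/3) is O(n^(2/3))
A = n⁴ is O(n⁴)
C = n⁵ is O(n⁵)
B = 4ⁿ is O(4ⁿ)

Therefore, the order from slowest to fastest is: E < D < A < C < B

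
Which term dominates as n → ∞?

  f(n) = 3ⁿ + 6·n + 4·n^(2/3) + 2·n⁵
3ⁿ

Looking at each term:
  - 3ⁿ is O(3ⁿ)
  - 6·n is O(n)
  - 4·n^(2/3) is O(n^(2/3))
  - 2·n⁵ is O(n⁵)

The term 3ⁿ (O(3ⁿ)) grows fastest and dominates all others.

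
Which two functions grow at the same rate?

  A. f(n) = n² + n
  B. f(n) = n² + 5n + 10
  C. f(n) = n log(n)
A and B

Examining each function:
  A. n² + n is O(n²)
  B. n² + 5n + 10 is O(n²)
  C. n log(n) is O(n log n)

Functions A and B both have the same complexity class.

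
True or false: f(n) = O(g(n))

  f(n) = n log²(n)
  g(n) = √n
False

f(n) = n log²(n) is O(n log² n), and g(n) = √n is O(√n).
Since O(n log² n) grows faster than O(√n), f(n) = O(g(n)) is false.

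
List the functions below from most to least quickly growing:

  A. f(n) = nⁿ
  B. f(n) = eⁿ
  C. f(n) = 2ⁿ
A > B > C

Comparing growth rates:
A = nⁿ is O(nⁿ)
B = eⁿ is O(eⁿ)
C = 2ⁿ is O(2ⁿ)

Therefore, the order from fastest to slowest is: A > B > C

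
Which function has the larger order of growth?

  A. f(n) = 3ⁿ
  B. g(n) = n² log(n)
A

f(n) = 3ⁿ is O(3ⁿ), while g(n) = n² log(n) is O(n² log n).
Since O(3ⁿ) grows faster than O(n² log n), f(n) dominates.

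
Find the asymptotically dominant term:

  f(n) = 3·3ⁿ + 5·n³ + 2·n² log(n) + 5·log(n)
3·3ⁿ

Looking at each term:
  - 3·3ⁿ is O(3ⁿ)
  - 5·n³ is O(n³)
  - 2·n² log(n) is O(n² log n)
  - 5·log(n) is O(log n)

The term 3·3ⁿ (O(3ⁿ)) grows fastest and dominates all others.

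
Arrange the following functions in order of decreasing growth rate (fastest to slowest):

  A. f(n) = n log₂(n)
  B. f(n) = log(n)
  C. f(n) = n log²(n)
C > A > B

Comparing growth rates:
C = n log²(n) is O(n log² n)
A = n log₂(n) is O(n log n)
B = log(n) is O(log n)

Therefore, the order from fastest to slowest is: C > A > B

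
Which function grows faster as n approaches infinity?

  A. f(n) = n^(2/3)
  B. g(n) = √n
A

f(n) = n^(2/3) is O(n^(2/3)), while g(n) = √n is O(√n).
Since O(n^(2/3)) grows faster than O(√n), f(n) dominates.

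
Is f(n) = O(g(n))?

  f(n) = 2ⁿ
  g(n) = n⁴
False

f(n) = 2ⁿ is O(2ⁿ), and g(n) = n⁴ is O(n⁴).
Since O(2ⁿ) grows faster than O(n⁴), f(n) = O(g(n)) is false.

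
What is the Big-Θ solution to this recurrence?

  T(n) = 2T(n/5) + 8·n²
Θ(n²)

Master Theorem: a = 2, b = 5, f(n) = 8·n².
Compute the critical exponent d = log₅(2) = 0.431.
Compare f(n) = Θ(n²) against n^d:
  k = 2 > d = 0.431, so f(n) = Ω(n^(d+ε)) — Case 3.
  Regularity: a·(n/b)^2/n^2 = a/b^2 = 2/25 < 1 ✓.
  The top-level work dominates: T(n) = Θ(f(n)) = Θ(n²).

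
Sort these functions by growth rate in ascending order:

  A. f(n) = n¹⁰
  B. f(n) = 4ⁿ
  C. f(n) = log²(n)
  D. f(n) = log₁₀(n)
D < C < A < B

Comparing growth rates:
D = log₁₀(n) is O(log n)
C = log²(n) is O(log² n)
A = n¹⁰ is O(n¹⁰)
B = 4ⁿ is O(4ⁿ)

Therefore, the order from slowest to fastest is: D < C < A < B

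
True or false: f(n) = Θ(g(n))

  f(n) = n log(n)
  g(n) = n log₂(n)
True

f(n) = n log(n) and g(n) = n log₂(n) are both O(n log n).
Since they have the same asymptotic growth rate, f(n) = Θ(g(n)) is true.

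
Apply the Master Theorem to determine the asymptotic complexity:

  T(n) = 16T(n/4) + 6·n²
Θ(n² log n)

Master Theorem: a = 16, b = 4, f(n) = 6·n².
Compute the critical exponent d = log₄(16) = 2.
Compare f(n) = Θ(n²) against n^d:
  k = 2 = d, so f(n) = Θ(n^d) — Case 2.
  Work is balanced across levels: T(n) = Θ(n^d log n) = Θ(n² log n).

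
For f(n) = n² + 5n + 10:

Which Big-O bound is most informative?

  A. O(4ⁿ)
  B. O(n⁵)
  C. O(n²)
C

f(n) = n² + 5n + 10 is O(n²).
All listed options are valid Big-O bounds (upper bounds),
but O(n²) is the tightest (smallest valid bound).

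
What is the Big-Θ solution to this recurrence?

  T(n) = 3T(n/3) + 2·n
Θ(n log n)

Master Theorem: a = 3, b = 3, f(n) = 2·n.
Compute the critical exponent d = log₃(3) = 1.
Compare f(n) = Θ(n) against n^d:
  k = 1 = d, so f(n) = Θ(n^d) — Case 2.
  Work is balanced across levels: T(n) = Θ(n^d log n) = Θ(n log n).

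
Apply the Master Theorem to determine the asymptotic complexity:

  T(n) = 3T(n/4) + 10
Θ(n^log₄(3))

Master Theorem: a = 3, b = 4, f(n) = 10.
Compute the critical exponent d = log₄(3) = 0.792.
Compare f(n) = Θ(1) against n^d:
  k = 0 < d = 0.792, so f(n) = O(n^(d-ε)) — Case 1.
  The recursion cost dominates: T(n) = Θ(n^d) = Θ(n^log₄(3)).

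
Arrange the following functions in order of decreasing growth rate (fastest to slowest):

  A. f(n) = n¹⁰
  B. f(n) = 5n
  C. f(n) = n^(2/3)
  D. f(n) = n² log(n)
A > D > B > C

Comparing growth rates:
A = n¹⁰ is O(n¹⁰)
D = n² log(n) is O(n² log n)
B = 5n is O(n)
C = n^(2/3) is O(n^(2/3))

Therefore, the order from fastest to slowest is: A > D > B > C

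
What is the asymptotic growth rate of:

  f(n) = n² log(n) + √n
Θ(n² log n)

Order the terms by growth rate: √n ≺ n² log(n).
The fastest-growing term n² log(n) dominates as n → ∞; dropping its constant factor gives Θ(n² log n).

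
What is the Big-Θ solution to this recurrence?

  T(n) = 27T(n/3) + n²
Θ(n³)

Master Theorem: a = 27, b = 3, f(n) = n².
Compute the critical exponent d = log₃(27) = 3.
Compare f(n) = Θ(n²) against n^d:
  k = 2 < d = 3, so f(n) = O(n^(d-ε)) — Case 1.
  The recursion cost dominates: T(n) = Θ(n^d) = Θ(n³).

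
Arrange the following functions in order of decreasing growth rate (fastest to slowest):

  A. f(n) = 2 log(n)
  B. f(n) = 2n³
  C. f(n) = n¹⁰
C > B > A

Comparing growth rates:
C = n¹⁰ is O(n¹⁰)
B = 2n³ is O(n³)
A = 2 log(n) is O(log n)

Therefore, the order from fastest to slowest is: C > B > A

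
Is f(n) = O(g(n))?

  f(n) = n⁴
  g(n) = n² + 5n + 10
False

f(n) = n⁴ is O(n⁴), and g(n) = n² + 5n + 10 is O(n²).
Since O(n⁴) grows faster than O(n²), f(n) = O(g(n)) is false.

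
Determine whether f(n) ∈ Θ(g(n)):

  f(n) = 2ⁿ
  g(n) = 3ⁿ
False

f(n) = 2ⁿ is O(2ⁿ), and g(n) = 3ⁿ is O(3ⁿ).
Since they have different growth rates, f(n) = Θ(g(n)) is false.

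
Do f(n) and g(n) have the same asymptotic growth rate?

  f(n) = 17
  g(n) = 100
True

f(n) = 17 and g(n) = 100 are both O(1).
Since they have the same asymptotic growth rate, f(n) = Θ(g(n)) is true.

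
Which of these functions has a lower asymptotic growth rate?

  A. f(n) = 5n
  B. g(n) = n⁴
A

f(n) = 5n is O(n), while g(n) = n⁴ is O(n⁴).
Since O(n) grows slower than O(n⁴), f(n) is dominated.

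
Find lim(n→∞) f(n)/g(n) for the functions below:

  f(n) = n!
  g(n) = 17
∞

Since n! (O(n!)) grows faster than 17 (O(1)),
the ratio f(n)/g(n) → ∞ as n → ∞.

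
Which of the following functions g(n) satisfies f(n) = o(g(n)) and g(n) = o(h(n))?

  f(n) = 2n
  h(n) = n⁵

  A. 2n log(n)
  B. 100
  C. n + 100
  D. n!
A

We need g(n) with 2n = o(g(n)) and g(n) = o(n⁵), i.e. O(n) ≺ g ≺ O(n⁵).
Check each option:
  A. 2n log(n) — O(n log n) is strictly between O(n) and O(n⁵) ✓
  B. 100 — O(1) does not grow strictly faster than f(n)
  C. n + 100 — O(n) does not grow strictly faster than f(n)
  D. n! — O(n!) does not grow strictly slower than h(n)

Only option A (2n log(n)) lies strictly between.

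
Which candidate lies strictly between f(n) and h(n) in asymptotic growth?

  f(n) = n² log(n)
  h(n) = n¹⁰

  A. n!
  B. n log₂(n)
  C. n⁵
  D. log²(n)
C

We need g(n) with n² log(n) = o(g(n)) and g(n) = o(n¹⁰), i.e. O(n² log n) ≺ g ≺ O(n¹⁰).
Check each option:
  A. n! — O(n!) does not grow strictly slower than h(n)
  B. n log₂(n) — O(n log n) does not grow strictly faster than f(n)
  C. n⁵ — O(n⁵) is strictly between O(n² log n) and O(n¹⁰) ✓
  D. log²(n) — O(log² n) does not grow strictly faster than f(n)

Only option C (n⁵) lies strictly between.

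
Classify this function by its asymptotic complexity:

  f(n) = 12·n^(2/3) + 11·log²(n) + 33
O(n^(2/3))

The dominant term in 12·n^(2/3) + 11·log²(n) + 33 is 12·n^(2/3), which is Θ(n^(2/3)).
Lower-order terms (11·log²(n), 33) are asymptotically negligible.
Constants are absorbed, so the tightest bound is O(n^(2/3)).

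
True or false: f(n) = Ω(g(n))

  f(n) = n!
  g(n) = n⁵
True

f(n) = n! is O(n!), and g(n) = n⁵ is O(n⁵).
Since O(n!) grows at least as fast as O(n⁵), f(n) = Ω(g(n)) is true.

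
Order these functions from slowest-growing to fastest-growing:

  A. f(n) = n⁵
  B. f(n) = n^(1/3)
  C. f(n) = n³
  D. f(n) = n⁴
B < C < D < A

Comparing growth rates:
B = n^(1/3) is O(n^(1/3))
C = n³ is O(n³)
D = n⁴ is O(n⁴)
A = n⁵ is O(n⁵)

Therefore, the order from slowest to fastest is: B < C < D < A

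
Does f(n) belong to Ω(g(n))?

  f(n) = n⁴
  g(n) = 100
True

f(n) = n⁴ is O(n⁴), and g(n) = 100 is O(1).
Since O(n⁴) grows at least as fast as O(1), f(n) = Ω(g(n)) is true.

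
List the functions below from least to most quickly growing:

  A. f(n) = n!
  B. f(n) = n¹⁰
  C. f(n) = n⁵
C < B < A

Comparing growth rates:
C = n⁵ is O(n⁵)
B = n¹⁰ is O(n¹⁰)
A = n! is O(n!)

Therefore, the order from slowest to fastest is: C < B < A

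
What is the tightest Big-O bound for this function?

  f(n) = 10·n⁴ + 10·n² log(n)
O(n⁴)

The dominant term in 10·n⁴ + 10·n² log(n) is 10·n⁴, which is Θ(n⁴).
Lower-order terms (10·n² log(n)) are asymptotically negligible.
Constants are absorbed, so the tightest bound is O(n⁴).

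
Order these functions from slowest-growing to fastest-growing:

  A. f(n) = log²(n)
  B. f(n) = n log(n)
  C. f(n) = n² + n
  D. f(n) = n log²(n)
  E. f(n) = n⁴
A < B < D < C < E

Comparing growth rates:
A = log²(n) is O(log² n)
B = n log(n) is O(n log n)
D = n log²(n) is O(n log² n)
C = n² + n is O(n²)
E = n⁴ is O(n⁴)

Therefore, the order from slowest to fastest is: A < B < D < C < E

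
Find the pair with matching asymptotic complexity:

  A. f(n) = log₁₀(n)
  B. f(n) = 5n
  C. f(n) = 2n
B and C

Examining each function:
  A. log₁₀(n) is O(log n)
  B. 5n is O(n)
  C. 2n is O(n)

Functions B and C both have the same complexity class.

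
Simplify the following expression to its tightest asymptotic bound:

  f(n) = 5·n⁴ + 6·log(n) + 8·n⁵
Θ(n⁵)

Order the terms by growth rate: 6·log(n) ≺ 5·n⁴ ≺ 8·n⁵.
The fastest-growing term 8·n⁵ dominates as n → ∞; dropping its constant factor gives Θ(n⁵).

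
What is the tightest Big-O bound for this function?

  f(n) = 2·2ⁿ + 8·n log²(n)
O(2ⁿ)

The dominant term in 2·2ⁿ + 8·n log²(n) is 2·2ⁿ, which is Θ(2ⁿ).
Lower-order terms (8·n log²(n)) are asymptotically negligible.
Constants are absorbed, so the tightest bound is O(2ⁿ).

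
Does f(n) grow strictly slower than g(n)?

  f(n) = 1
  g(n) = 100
False

f(n) = 1 is O(1), and g(n) = 100 is O(1).
Since they have the same growth rate, f(n) = o(g(n)) is false.
(f = o(g) requires f to grow strictly slower, not equal.)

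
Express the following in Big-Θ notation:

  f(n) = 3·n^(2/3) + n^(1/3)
Θ(n^(2/3))

Order the terms by growth rate: n^(1/3) ≺ 3·n^(2/3).
The fastest-growing term 3·n^(2/3) dominates as n → ∞; dropping its constant factor gives Θ(n^(2/3)).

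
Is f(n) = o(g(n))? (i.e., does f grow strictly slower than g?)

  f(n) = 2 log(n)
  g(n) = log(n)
False

f(n) = 2 log(n) is O(log n), and g(n) = log(n) is O(log n).
Since they have the same growth rate, f(n) = o(g(n)) is false.
(f = o(g) requires f to grow strictly slower, not equal.)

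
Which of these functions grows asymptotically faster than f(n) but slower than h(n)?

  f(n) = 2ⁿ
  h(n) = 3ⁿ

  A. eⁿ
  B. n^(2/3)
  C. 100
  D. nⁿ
A

We need g(n) with 2ⁿ = o(g(n)) and g(n) = o(3ⁿ), i.e. O(2ⁿ) ≺ g ≺ O(3ⁿ).
Check each option:
  A. eⁿ — O(eⁿ) is strictly between O(2ⁿ) and O(3ⁿ) ✓
  B. n^(2/3) — O(n^(2/3)) does not grow strictly faster than f(n)
  C. 100 — O(1) does not grow strictly faster than f(n)
  D. nⁿ — O(nⁿ) does not grow strictly slower than h(n)

Only option A (eⁿ) lies strictly between.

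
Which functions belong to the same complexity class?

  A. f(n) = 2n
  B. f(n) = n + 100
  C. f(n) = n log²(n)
A and B

Examining each function:
  A. 2n is O(n)
  B. n + 100 is O(n)
  C. n log²(n) is O(n log² n)

Functions A and B both have the same complexity class.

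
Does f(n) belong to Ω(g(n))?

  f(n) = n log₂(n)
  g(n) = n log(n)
True

f(n) = n log₂(n) and g(n) = n log(n) are both O(n log n).
Big-Ω permits equal growth rates (f ≥ c·g for some c > 0), so f(n) = Ω(g(n)) is true.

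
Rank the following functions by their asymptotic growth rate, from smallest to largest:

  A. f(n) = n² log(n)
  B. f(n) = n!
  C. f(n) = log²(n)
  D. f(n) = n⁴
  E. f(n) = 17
E < C < A < D < B

Comparing growth rates:
E = 17 is O(1)
C = log²(n) is O(log² n)
A = n² log(n) is O(n² log n)
D = n⁴ is O(n⁴)
B = n! is O(n!)

Therefore, the order from slowest to fastest is: E < C < A < D < B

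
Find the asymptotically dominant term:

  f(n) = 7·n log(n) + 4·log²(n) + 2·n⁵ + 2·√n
2·n⁵

Looking at each term:
  - 7·n log(n) is O(n log n)
  - 4·log²(n) is O(log² n)
  - 2·n⁵ is O(n⁵)
  - 2·√n is O(√n)

The term 2·n⁵ (O(n⁵)) grows fastest and dominates all others.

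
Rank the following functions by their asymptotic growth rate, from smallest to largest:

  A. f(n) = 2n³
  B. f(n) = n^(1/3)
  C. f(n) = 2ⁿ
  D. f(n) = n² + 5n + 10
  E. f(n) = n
B < E < D < A < C

Comparing growth rates:
B = n^(1/3) is O(n^(1/3))
E = n is O(n)
D = n² + 5n + 10 is O(n²)
A = 2n³ is O(n³)
C = 2ⁿ is O(2ⁿ)

Therefore, the order from slowest to fastest is: B < E < D < A < C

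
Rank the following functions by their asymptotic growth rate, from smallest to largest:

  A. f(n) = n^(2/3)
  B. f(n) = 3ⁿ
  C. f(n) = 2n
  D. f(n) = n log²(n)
A < C < D < B

Comparing growth rates:
A = n^(2/3) is O(n^(2/3))
C = 2n is O(n)
D = n log²(n) is O(n log² n)
B = 3ⁿ is O(3ⁿ)

Therefore, the order from slowest to fastest is: A < C < D < B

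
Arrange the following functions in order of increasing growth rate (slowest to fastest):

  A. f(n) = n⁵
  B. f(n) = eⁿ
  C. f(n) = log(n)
C < A < B

Comparing growth rates:
C = log(n) is O(log n)
A = n⁵ is O(n⁵)
B = eⁿ is O(eⁿ)

Therefore, the order from slowest to fastest is: C < A < B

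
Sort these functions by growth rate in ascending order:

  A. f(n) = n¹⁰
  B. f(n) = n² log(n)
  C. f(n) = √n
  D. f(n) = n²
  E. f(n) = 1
E < C < D < B < A

Comparing growth rates:
E = 1 is O(1)
C = √n is O(√n)
D = n² is O(n²)
B = n² log(n) is O(n² log n)
A = n¹⁰ is O(n¹⁰)

Therefore, the order from slowest to fastest is: E < C < D < B < A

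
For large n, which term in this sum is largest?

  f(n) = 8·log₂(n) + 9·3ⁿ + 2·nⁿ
2·nⁿ

Looking at each term:
  - 8·log₂(n) is O(log n)
  - 9·3ⁿ is O(3ⁿ)
  - 2·nⁿ is O(nⁿ)

The term 2·nⁿ (O(nⁿ)) grows fastest and dominates all others.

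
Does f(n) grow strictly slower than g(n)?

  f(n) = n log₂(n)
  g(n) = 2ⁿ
True

f(n) = n log₂(n) is O(n log n), and g(n) = 2ⁿ is O(2ⁿ).
Since O(n log n) grows strictly slower than O(2ⁿ), f(n) = o(g(n)) is true.
This means lim(n→∞) f(n)/g(n) = 0.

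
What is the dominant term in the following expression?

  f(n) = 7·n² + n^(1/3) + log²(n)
7·n²

Looking at each term:
  - 7·n² is O(n²)
  - n^(1/3) is O(n^(1/3))
  - log²(n) is O(log² n)

The term 7·n² (O(n²)) grows fastest and dominates all others.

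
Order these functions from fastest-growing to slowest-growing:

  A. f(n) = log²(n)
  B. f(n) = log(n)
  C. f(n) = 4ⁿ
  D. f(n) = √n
C > D > A > B

Comparing growth rates:
C = 4ⁿ is O(4ⁿ)
D = √n is O(√n)
A = log²(n) is O(log² n)
B = log(n) is O(log n)

Therefore, the order from fastest to slowest is: C > D > A > B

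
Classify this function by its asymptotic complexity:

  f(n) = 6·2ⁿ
O(2ⁿ)

The dominant term in 6·2ⁿ is 6·2ⁿ, which is Θ(2ⁿ).
Constants are absorbed, so the tightest bound is O(2ⁿ).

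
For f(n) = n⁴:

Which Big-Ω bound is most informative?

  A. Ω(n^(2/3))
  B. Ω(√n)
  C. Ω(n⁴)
C

f(n) = n⁴ is Ω(n⁴).
All listed options are valid Big-Ω bounds (lower bounds),
but Ω(n⁴) is the tightest (largest valid bound).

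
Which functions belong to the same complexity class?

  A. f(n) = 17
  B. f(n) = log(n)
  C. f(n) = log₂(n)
B and C

Examining each function:
  A. 17 is O(1)
  B. log(n) is O(log n)
  C. log₂(n) is O(log n)

Functions B and C both have the same complexity class.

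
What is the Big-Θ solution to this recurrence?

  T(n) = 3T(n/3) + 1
Θ(n)

Master Theorem: a = 3, b = 3, f(n) = 1.
Compute the critical exponent d = log₃(3) = 1.
Compare f(n) = Θ(1) against n^d:
  k = 0 < d = 1, so f(n) = O(n^(d-ε)) — Case 1.
  The recursion cost dominates: T(n) = Θ(n^d) = Θ(n).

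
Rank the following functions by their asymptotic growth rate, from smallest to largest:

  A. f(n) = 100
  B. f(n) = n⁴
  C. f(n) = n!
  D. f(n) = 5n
A < D < B < C

Comparing growth rates:
A = 100 is O(1)
D = 5n is O(n)
B = n⁴ is O(n⁴)
C = n! is O(n!)

Therefore, the order from slowest to fastest is: A < D < B < C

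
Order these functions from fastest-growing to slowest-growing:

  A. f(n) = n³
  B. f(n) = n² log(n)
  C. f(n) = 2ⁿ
C > A > B

Comparing growth rates:
C = 2ⁿ is O(2ⁿ)
A = n³ is O(n³)
B = n² log(n) is O(n² log n)

Therefore, the order from fastest to slowest is: C > A > B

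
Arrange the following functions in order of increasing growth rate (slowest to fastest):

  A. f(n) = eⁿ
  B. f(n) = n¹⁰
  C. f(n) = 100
C < B < A

Comparing growth rates:
C = 100 is O(1)
B = n¹⁰ is O(n¹⁰)
A = eⁿ is O(eⁿ)

Therefore, the order from slowest to fastest is: C < B < A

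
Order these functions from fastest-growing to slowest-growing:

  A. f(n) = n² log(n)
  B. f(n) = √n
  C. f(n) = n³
C > A > B

Comparing growth rates:
C = n³ is O(n³)
A = n² log(n) is O(n² log n)
B = √n is O(√n)

Therefore, the order from fastest to slowest is: C > A > B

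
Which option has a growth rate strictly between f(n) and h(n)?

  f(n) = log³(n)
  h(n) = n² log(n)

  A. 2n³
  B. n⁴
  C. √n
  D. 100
C

We need g(n) with log³(n) = o(g(n)) and g(n) = o(n² log(n)), i.e. O(log³ n) ≺ g ≺ O(n² log n).
Check each option:
  A. 2n³ — O(n³) does not grow strictly slower than h(n)
  B. n⁴ — O(n⁴) does not grow strictly slower than h(n)
  C. √n — O(√n) is strictly between O(log³ n) and O(n² log n) ✓
  D. 100 — O(1) does not grow strictly faster than f(n)

Only option C (√n) lies strictly between.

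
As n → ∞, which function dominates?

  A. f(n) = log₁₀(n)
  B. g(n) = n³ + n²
B

f(n) = log₁₀(n) is O(log n), while g(n) = n³ + n² is O(n³).
Since O(n³) grows faster than O(log n), g(n) dominates.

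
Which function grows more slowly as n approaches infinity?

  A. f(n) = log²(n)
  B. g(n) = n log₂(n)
A

f(n) = log²(n) is O(log² n), while g(n) = n log₂(n) is O(n log n).
Since O(log² n) grows slower than O(n log n), f(n) is dominated.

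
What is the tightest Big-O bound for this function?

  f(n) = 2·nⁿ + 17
O(nⁿ)

The dominant term in 2·nⁿ + 17 is 2·nⁿ, which is Θ(nⁿ).
Lower-order terms (17) are asymptotically negligible.
Constants are absorbed, so the tightest bound is O(nⁿ).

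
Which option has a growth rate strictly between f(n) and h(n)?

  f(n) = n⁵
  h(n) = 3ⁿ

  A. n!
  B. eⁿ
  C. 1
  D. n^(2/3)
B

We need g(n) with n⁵ = o(g(n)) and g(n) = o(3ⁿ), i.e. O(n⁵) ≺ g ≺ O(3ⁿ).
Check each option:
  A. n! — O(n!) does not grow strictly slower than h(n)
  B. eⁿ — O(eⁿ) is strictly between O(n⁵) and O(3ⁿ) ✓
  C. 1 — O(1) does not grow strictly faster than f(n)
  D. n^(2/3) — O(n^(2/3)) does not grow strictly faster than f(n)

Only option B (eⁿ) lies strictly between.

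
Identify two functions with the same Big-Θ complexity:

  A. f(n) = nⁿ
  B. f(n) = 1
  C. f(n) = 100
B and C

Examining each function:
  A. nⁿ is O(nⁿ)
  B. 1 is O(1)
  C. 100 is O(1)

Functions B and C both have the same complexity class.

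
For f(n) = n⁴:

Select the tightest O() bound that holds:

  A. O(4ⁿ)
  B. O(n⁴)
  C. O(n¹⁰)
B

f(n) = n⁴ is O(n⁴).
All listed options are valid Big-O bounds (upper bounds),
but O(n⁴) is the tightest (smallest valid bound).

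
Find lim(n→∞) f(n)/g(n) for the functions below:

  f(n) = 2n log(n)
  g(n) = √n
∞

Since 2n log(n) (O(n log n)) grows faster than √n (O(√n)),
the ratio f(n)/g(n) → ∞ as n → ∞.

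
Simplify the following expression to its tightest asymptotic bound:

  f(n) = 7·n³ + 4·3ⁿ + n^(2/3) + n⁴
Θ(3ⁿ)

Order the terms by growth rate: n^(2/3) ≺ 7·n³ ≺ n⁴ ≺ 4·3ⁿ.
The fastest-growing term 4·3ⁿ dominates as n → ∞; dropping its constant factor gives Θ(3ⁿ).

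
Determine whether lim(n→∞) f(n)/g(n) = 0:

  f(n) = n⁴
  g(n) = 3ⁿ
True

f(n) = n⁴ is O(n⁴), and g(n) = 3ⁿ is O(3ⁿ).
Since O(n⁴) grows strictly slower than O(3ⁿ), f(n) = o(g(n)) is true.
This means lim(n→∞) f(n)/g(n) = 0.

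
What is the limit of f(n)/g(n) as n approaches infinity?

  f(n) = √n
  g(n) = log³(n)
∞

Since √n (O(√n)) grows faster than log³(n) (O(log³ n)),
the ratio f(n)/g(n) → ∞ as n → ∞.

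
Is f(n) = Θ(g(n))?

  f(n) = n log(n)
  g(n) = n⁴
False

f(n) = n log(n) is O(n log n), and g(n) = n⁴ is O(n⁴).
Since they have different growth rates, f(n) = Θ(g(n)) is false.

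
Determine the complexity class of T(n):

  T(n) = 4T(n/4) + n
Θ(n log n)

Master Theorem: a = 4, b = 4, f(n) = n.
Compute the critical exponent d = log₄(4) = 1.
Compare f(n) = Θ(n) against n^d:
  k = 1 = d, so f(n) = Θ(n^d) — Case 2.
  Work is balanced across levels: T(n) = Θ(n^d log n) = Θ(n log n).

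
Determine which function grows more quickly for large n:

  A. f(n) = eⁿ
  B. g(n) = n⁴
A

f(n) = eⁿ is O(eⁿ), while g(n) = n⁴ is O(n⁴).
Since O(eⁿ) grows faster than O(n⁴), f(n) dominates.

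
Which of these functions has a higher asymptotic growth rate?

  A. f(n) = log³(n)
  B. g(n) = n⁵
B

f(n) = log³(n) is O(log³ n), while g(n) = n⁵ is O(n⁵).
Since O(n⁵) grows faster than O(log³ n), g(n) dominates.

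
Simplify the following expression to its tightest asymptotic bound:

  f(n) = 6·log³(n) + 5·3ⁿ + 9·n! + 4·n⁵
Θ(n!)

Order the terms by growth rate: 6·log³(n) ≺ 4·n⁵ ≺ 5·3ⁿ ≺ 9·n!.
The fastest-growing term 9·n! dominates as n → ∞; dropping its constant factor gives Θ(n!).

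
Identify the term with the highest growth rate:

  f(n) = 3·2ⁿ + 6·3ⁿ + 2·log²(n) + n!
n!

Looking at each term:
  - 3·2ⁿ is O(2ⁿ)
  - 6·3ⁿ is O(3ⁿ)
  - 2·log²(n) is O(log² n)
  - n! is O(n!)

The term n! (O(n!)) grows fastest and dominates all others.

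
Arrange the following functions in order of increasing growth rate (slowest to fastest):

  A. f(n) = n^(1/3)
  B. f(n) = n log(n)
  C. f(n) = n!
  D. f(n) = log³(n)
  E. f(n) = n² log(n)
D < A < B < E < C

Comparing growth rates:
D = log³(n) is O(log³ n)
A = n^(1/3) is O(n^(1/3))
B = n log(n) is O(n log n)
E = n² log(n) is O(n² log n)
C = n! is O(n!)

Therefore, the order from slowest to fastest is: D < A < B < E < C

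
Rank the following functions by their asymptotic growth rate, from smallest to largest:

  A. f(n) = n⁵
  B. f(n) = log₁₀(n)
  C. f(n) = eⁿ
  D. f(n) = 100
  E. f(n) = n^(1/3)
D < B < E < A < C

Comparing growth rates:
D = 100 is O(1)
B = log₁₀(n) is O(log n)
E = n^(1/3) is O(n^(1/3))
A = n⁵ is O(n⁵)
C = eⁿ is O(eⁿ)

Therefore, the order from slowest to fastest is: D < B < E < A < C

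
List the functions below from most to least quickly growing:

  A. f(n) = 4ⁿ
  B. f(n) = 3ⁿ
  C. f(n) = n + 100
A > B > C

Comparing growth rates:
A = 4ⁿ is O(4ⁿ)
B = 3ⁿ is O(3ⁿ)
C = n + 100 is O(n)

Therefore, the order from fastest to slowest is: A > B > C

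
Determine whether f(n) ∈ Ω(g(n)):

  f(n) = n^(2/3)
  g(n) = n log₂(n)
False

f(n) = n^(2/3) is O(n^(2/3)), and g(n) = n log₂(n) is O(n log n).
Since O(n^(2/3)) grows slower than O(n log n), f(n) = Ω(g(n)) is false.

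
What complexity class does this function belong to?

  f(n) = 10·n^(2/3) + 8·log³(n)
O(n^(2/3))

The dominant term in 10·n^(2/3) + 8·log³(n) is 10·n^(2/3), which is Θ(n^(2/3)).
Lower-order terms (8·log³(n)) are asymptotically negligible.
Constants are absorbed, so the tightest bound is O(n^(2/3)).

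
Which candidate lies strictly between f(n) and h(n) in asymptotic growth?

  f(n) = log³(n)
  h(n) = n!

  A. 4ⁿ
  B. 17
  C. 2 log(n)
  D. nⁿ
A

We need g(n) with log³(n) = o(g(n)) and g(n) = o(n!), i.e. O(log³ n) ≺ g ≺ O(n!).
Check each option:
  A. 4ⁿ — O(4ⁿ) is strictly between O(log³ n) and O(n!) ✓
  B. 17 — O(1) does not grow strictly faster than f(n)
  C. 2 log(n) — O(log n) does not grow strictly faster than f(n)
  D. nⁿ — O(nⁿ) does not grow strictly slower than h(n)

Only option A (4ⁿ) lies strictly between.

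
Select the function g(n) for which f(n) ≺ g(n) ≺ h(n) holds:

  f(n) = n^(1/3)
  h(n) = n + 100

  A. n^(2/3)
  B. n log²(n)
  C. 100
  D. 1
A

We need g(n) with n^(1/3) = o(g(n)) and g(n) = o(n + 100), i.e. O(n^(1/3)) ≺ g ≺ O(n).
Check each option:
  A. n^(2/3) — O(n^(2/3)) is strictly between O(n^(1/3)) and O(n) ✓
  B. n log²(n) — O(n log² n) does not grow strictly slower than h(n)
  C. 100 — O(1) does not grow strictly faster than f(n)
  D. 1 — O(1) does not grow strictly faster than f(n)

Only option A (n^(2/3)) lies strictly between.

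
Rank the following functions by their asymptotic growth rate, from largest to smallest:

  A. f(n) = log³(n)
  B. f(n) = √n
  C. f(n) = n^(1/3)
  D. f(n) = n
D > B > C > A

Comparing growth rates:
D = n is O(n)
B = √n is O(√n)
C = n^(1/3) is O(n^(1/3))
A = log³(n) is O(log³ n)

Therefore, the order from fastest to slowest is: D > B > C > A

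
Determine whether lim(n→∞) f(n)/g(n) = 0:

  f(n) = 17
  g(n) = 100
False

f(n) = 17 is O(1), and g(n) = 100 is O(1).
Since they have the same growth rate, f(n) = o(g(n)) is false.
(f = o(g) requires f to grow strictly slower, not equal.)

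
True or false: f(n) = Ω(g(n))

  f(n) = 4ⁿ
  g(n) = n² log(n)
True

f(n) = 4ⁿ is O(4ⁿ), and g(n) = n² log(n) is O(n² log n).
Since O(4ⁿ) grows at least as fast as O(n² log n), f(n) = Ω(g(n)) is true.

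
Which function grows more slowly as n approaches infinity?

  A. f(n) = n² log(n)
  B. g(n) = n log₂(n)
B

f(n) = n² log(n) is O(n² log n), while g(n) = n log₂(n) is O(n log n).
Since O(n log n) grows slower than O(n² log n), g(n) is dominated.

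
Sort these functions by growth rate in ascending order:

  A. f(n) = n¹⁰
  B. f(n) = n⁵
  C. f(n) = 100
C < B < A

Comparing growth rates:
C = 100 is O(1)
B = n⁵ is O(n⁵)
A = n¹⁰ is O(n¹⁰)

Therefore, the order from slowest to fastest is: C < B < A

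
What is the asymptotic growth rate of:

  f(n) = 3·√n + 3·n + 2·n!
Θ(n!)

Order the terms by growth rate: 3·√n ≺ 3·n ≺ 2·n!.
The fastest-growing term 2·n! dominates as n → ∞; dropping its constant factor gives Θ(n!).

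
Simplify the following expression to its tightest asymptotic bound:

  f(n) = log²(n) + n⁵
Θ(n⁵)

Order the terms by growth rate: log²(n) ≺ n⁵.
The fastest-growing term n⁵ dominates as n → ∞; dropping its constant factor gives Θ(n⁵).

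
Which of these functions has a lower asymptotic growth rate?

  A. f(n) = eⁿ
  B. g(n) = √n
B

f(n) = eⁿ is O(eⁿ), while g(n) = √n is O(√n).
Since O(√n) grows slower than O(eⁿ), g(n) is dominated.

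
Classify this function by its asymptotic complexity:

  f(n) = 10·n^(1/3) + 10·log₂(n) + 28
O(n^(1/3))

The dominant term in 10·n^(1/3) + 10·log₂(n) + 28 is 10·n^(1/3), which is Θ(n^(1/3)).
Lower-order terms (10·log₂(n), 28) are asymptotically negligible.
Constants are absorbed, so the tightest bound is O(n^(1/3)).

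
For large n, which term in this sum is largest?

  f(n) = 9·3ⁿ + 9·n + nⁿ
nⁿ

Looking at each term:
  - 9·3ⁿ is O(3ⁿ)
  - 9·n is O(n)
  - nⁿ is O(nⁿ)

The term nⁿ (O(nⁿ)) grows fastest and dominates all others.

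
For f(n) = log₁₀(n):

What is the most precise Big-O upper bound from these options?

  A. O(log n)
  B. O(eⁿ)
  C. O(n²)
A

f(n) = log₁₀(n) is O(log n).
All listed options are valid Big-O bounds (upper bounds),
but O(log n) is the tightest (smallest valid bound).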